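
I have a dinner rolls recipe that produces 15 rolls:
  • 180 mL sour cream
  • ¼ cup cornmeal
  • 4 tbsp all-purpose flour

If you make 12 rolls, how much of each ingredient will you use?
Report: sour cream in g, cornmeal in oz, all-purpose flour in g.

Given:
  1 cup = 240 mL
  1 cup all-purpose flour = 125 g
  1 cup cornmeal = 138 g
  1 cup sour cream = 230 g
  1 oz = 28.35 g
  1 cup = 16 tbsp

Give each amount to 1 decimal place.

sour cream: 138.0 g; cornmeal: 1.0 oz; all-purpose flour: 25.0 g

Scaling factor: 12/15 = 4/5 = 0.8.
sour cream: 180 mL × 4/5 ÷ 240 mL/cup × 230 g/cup = 138.0 g
cornmeal: 0.25 cup × 4/5 × 138 g/cup ÷ 28.35 g/oz ≈ 1.0 oz
all-purpose flour: 4 tbsp × 4/5 ÷ 16 tbsp/cup × 125 g/cup = 25.0 g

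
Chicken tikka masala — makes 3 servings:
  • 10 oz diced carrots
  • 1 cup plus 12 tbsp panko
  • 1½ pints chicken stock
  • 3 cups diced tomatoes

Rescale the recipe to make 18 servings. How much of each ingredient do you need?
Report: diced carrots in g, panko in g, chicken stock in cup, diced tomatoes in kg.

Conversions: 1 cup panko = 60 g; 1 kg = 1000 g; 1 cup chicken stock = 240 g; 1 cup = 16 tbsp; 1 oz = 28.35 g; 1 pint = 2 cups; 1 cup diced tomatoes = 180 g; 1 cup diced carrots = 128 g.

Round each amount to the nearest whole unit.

Scaling factor: 18/3 = 6.
diced carrots: 10 oz × 6 × 28.35 g/oz = 1701 g
panko: (1 cup + 12 tbsp = 1.75 cup) × 6 × 60 g/cup = 630 g
chicken stock: 1.5 pint × 6 × 2 cup/pint = 18 cup
diced tomatoes: 3 cup × 6 × 180 g/cup ÷ 1000 g/kg ≈ 3 kg

diced carrots: 1701 g; panko: 630 g; chicken stock: 18 cup; diced tomatoes: 3 kg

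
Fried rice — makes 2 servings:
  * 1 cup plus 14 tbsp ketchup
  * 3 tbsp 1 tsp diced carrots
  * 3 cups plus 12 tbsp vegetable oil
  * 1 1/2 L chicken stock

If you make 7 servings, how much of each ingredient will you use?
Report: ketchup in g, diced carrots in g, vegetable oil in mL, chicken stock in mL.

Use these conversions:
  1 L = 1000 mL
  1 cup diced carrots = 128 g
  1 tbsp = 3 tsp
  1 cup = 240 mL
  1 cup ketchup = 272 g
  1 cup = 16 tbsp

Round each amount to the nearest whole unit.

ketchup: 1785 g; diced carrots: 93 g; vegetable oil: 3150 mL; chicken stock: 5250 mL

Scaling factor: 7/2 = 3.5.
ketchup: (1 cup + 14 tbsp = 1.875 cup) × 7/2 × 272 g/cup = 1785 g
diced carrots: (3 tbsp + 1 tsp = 10/3 tbsp) × 7/2 ÷ 16 tbsp/cup × 128 g/cup ≈ 93 g
vegetable oil: (3 cup + 12 tbsp = 3.75 cup) × 7/2 × 240 mL/cup = 3150 mL
chicken stock: 1.5 L × 7/2 × 1000 mL/L = 5250 mL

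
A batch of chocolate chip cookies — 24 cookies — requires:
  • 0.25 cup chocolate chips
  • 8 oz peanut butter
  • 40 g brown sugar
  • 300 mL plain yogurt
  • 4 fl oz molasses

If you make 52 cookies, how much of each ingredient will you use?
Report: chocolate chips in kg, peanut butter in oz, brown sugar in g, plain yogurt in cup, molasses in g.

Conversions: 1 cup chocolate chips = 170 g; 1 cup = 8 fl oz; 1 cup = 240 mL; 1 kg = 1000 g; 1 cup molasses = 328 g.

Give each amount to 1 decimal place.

Scaling factor: 52/24 = 13/6.
chocolate chips: 0.25 cup × 13/6 × 170 g/cup ÷ 1000 g/kg ≈ 0.1 kg
peanut butter: 8 oz × 13/6 ≈ 17.3 oz
brown sugar: 40 g × 13/6 ≈ 86.7 g
plain yogurt: 300 mL × 13/6 ÷ 240 mL/cup ≈ 2.7 cup
molasses: 4 fl oz × 13/6 ÷ 8 fl oz/cup × 328 g/cup ≈ 355.3 g

chocolate chips: 0.1 kg; peanut butter: 17.3 oz; brown sugar: 86.7 g; plain yogurt: 2.7 cup; molasses: 355.3 g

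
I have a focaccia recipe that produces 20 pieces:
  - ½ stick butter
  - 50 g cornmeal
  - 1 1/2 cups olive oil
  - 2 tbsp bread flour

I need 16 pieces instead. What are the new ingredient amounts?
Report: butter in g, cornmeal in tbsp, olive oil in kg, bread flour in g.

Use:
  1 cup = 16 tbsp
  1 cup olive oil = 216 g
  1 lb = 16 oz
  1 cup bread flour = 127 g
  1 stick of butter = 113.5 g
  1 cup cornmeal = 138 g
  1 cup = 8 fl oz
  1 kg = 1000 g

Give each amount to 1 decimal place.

Scaling factor: 16/20 = 4/5 = 0.8.
butter: 0.5 stick × 4/5 × 113.5 g/stick = 45.4 g
cornmeal: 50 g × 4/5 ÷ 138 g/cup × 16 tbsp/cup ≈ 4.6 tbsp
olive oil: 1.5 cup × 4/5 × 216 g/cup ÷ 1000 g/kg ≈ 0.3 kg
bread flour: 2 tbsp × 4/5 ÷ 16 tbsp/cup × 127 g/cup = 12.7 g

butter: 45.4 g; cornmeal: 4.6 tbsp; olive oil: 0.3 kg; bread flour: 12.7 g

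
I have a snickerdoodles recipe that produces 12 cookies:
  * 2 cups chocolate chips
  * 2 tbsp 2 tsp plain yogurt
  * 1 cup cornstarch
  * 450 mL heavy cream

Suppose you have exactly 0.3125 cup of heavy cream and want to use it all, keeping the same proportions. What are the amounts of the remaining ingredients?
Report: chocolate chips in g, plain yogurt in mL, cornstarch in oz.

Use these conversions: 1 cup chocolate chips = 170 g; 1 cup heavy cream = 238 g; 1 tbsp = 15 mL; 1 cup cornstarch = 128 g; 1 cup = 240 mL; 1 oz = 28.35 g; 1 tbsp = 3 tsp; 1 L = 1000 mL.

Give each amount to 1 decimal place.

The original recipe has 1.875 cup of heavy cream, so the scaling factor is 0.3125 ÷ 1.875 = 1/6.
chocolate chips: 2 cup × 1/6 × 170 g/cup ≈ 56.7 g
plain yogurt: (2 tbsp + 2 tsp = 8/3 tbsp) × 1/6 × 15 mL/tbsp ≈ 6.7 mL
cornstarch: 1 cup × 1/6 × 128 g/cup ÷ 28.35 g/oz ≈ 0.8 oz

chocolate chips: 56.7 g; plain yogurt: 6.7 mL; cornstarch: 0.8 oz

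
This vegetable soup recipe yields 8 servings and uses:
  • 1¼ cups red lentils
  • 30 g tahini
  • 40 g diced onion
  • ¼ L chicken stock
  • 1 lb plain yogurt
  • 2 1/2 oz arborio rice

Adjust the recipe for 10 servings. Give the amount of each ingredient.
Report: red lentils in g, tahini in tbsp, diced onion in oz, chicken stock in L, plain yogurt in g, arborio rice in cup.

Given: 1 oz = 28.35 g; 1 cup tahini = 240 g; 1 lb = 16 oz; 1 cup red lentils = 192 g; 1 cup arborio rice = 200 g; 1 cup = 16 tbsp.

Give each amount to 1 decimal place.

Scaling factor: 10/8 = 5/4 = 1.25.
red lentils: 1.25 cup × 5/4 × 192 g/cup = 300.0 g
tahini: 30 g × 5/4 ÷ 240 g/cup × 16 tbsp/cup = 2.5 tbsp
diced onion: 40 g × 5/4 ÷ 28.35 g/oz ≈ 1.8 oz
chicken stock: 0.25 L × 5/4 ≈ 0.3 L
plain yogurt: 1 lb × 5/4 × 16 oz/lb × 28.35 g/oz = 567.0 g
arborio rice: 2.5 oz × 5/4 × 28.35 g/oz ÷ 200 g/cup ≈ 0.4 cup

red lentils: 300.0 g; tahini: 2.5 tbsp; diced onion: 1.8 oz; chicken stock: 0.3 L; plain yogurt: 567.0 g; arborio rice: 0.4 cup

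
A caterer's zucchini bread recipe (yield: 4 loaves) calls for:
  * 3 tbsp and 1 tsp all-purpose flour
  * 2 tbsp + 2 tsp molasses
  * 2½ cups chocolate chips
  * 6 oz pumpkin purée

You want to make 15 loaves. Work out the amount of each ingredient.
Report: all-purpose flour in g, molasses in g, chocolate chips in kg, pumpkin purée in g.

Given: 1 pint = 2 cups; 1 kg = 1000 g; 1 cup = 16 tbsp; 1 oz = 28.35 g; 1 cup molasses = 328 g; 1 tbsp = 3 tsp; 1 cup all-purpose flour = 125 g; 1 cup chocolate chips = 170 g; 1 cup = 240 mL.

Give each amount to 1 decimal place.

Scaling factor: 15/4 = 3.75.
all-purpose flour: (3 tbsp + 1 tsp = 10/3 tbsp) × 15/4 ÷ 16 tbsp/cup × 125 g/cup ≈ 97.7 g
molasses: (2 tbsp + 2 tsp = 8/3 tbsp) × 15/4 ÷ 16 tbsp/cup × 328 g/cup = 205.0 g
chocolate chips: 2.5 cup × 15/4 × 170 g/cup ÷ 1000 g/kg ≈ 1.6 kg
pumpkin purée: 6 oz × 15/4 × 28.35 g/oz ≈ 637.9 g

all-purpose flour: 97.7 g; molasses: 205.0 g; chocolate chips: 1.6 kg; pumpkin purée: 637.9 g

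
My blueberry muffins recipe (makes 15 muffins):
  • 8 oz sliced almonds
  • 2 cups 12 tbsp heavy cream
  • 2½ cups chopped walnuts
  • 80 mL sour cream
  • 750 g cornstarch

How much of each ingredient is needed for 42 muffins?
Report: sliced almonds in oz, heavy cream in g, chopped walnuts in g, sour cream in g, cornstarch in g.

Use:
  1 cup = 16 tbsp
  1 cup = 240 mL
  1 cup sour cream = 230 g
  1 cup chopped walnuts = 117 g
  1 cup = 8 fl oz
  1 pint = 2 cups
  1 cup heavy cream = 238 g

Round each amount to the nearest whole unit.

sliced almonds: 22 oz; heavy cream: 1833 g; chopped walnuts: 819 g; sour cream: 215 g; cornstarch: 2100 g

Scaling factor: 42/15 = 14/5 = 2.8.
sliced almonds: 8 oz × 14/5 ≈ 22 oz
heavy cream: (2 cup + 12 tbsp = 2.75 cup) × 14/5 × 238 g/cup ≈ 1833 g
chopped walnuts: 2.5 cup × 14/5 × 117 g/cup = 819 g
sour cream: 80 mL × 14/5 ÷ 240 mL/cup × 230 g/cup ≈ 215 g
cornstarch: 750 g × 14/5 = 2100 g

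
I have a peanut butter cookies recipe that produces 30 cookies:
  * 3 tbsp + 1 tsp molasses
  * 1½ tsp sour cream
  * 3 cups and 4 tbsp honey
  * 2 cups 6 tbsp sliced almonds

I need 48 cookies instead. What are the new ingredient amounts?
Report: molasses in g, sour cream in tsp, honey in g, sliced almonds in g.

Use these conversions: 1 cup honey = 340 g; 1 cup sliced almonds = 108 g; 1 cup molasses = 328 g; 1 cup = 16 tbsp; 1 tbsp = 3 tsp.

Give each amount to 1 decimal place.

Scaling factor: 48/30 = 8/5 = 1.6.
molasses: (3 tbsp + 1 tsp = 10/3 tbsp) × 8/5 ÷ 16 tbsp/cup × 328 g/cup ≈ 109.3 g
sour cream: 1.5 tsp × 8/5 = 2.4 tsp
honey: (3 cup + 4 tbsp = 3.25 cup) × 8/5 × 340 g/cup = 1768.0 g
sliced almonds: (2 cup + 6 tbsp = 2.375 cup) × 8/5 × 108 g/cup = 410.4 g

molasses: 109.3 g; sour cream: 2.4 tsp; honey: 1768.0 g; sliced almonds: 410.4 g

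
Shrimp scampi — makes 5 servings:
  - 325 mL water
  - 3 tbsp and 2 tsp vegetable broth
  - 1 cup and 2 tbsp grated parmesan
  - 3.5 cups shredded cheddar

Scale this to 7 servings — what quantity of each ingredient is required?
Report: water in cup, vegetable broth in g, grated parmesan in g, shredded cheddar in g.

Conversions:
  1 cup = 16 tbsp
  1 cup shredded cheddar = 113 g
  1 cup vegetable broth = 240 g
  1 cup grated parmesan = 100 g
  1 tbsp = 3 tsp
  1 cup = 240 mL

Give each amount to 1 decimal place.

water: 1.9 cup; vegetable broth: 77.0 g; grated parmesan: 157.5 g; shredded cheddar: 553.7 g

Scaling factor: 7/5 = 1.4.
water: 325 mL × 7/5 ÷ 240 mL/cup ≈ 1.9 cup
vegetable broth: (3 tbsp + 2 tsp = 11/3 tbsp) × 7/5 ÷ 16 tbsp/cup × 240 g/cup = 77.0 g
grated parmesan: (1 cup + 2 tbsp = 1.125 cup) × 7/5 × 100 g/cup = 157.5 g
shredded cheddar: 3.5 cup × 7/5 × 113 g/cup = 553.7 g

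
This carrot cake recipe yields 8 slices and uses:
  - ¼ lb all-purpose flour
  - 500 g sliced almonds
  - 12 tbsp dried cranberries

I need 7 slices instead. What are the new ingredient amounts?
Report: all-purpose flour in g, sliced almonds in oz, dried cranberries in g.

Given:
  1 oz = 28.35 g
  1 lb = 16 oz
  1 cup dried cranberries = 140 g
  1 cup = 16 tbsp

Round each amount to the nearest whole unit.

Scaling factor: 7/8 = 0.875.
all-purpose flour: 0.25 lb × 7/8 × 16 oz/lb × 28.35 g/oz ≈ 99 g
sliced almonds: 500 g × 7/8 ÷ 28.35 g/oz ≈ 15 oz
dried cranberries: 12 tbsp × 7/8 ÷ 16 tbsp/cup × 140 g/cup ≈ 92 g

all-purpose flour: 99 g; sliced almonds: 15 oz; dried cranberries: 92 g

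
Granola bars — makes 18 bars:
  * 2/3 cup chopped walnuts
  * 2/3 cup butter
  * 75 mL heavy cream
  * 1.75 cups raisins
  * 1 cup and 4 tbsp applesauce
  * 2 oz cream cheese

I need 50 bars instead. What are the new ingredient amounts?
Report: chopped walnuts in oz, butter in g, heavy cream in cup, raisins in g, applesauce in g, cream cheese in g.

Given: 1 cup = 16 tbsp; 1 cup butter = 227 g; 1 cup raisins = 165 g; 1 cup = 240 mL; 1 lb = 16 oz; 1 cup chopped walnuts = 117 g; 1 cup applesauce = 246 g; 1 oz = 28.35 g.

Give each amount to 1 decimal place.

chopped walnuts: 7.6 oz; butter: 420.4 g; heavy cream: 0.9 cup; raisins: 802.1 g; applesauce: 854.2 g; cream cheese: 157.5 g

Scaling factor: 50/18 = 25/9.
chopped walnuts: 2/3 cup × 25/9 × 117 g/cup ÷ 28.35 g/oz ≈ 7.6 oz
butter: 2/3 cup × 25/9 × 227 g/cup ≈ 420.4 g
heavy cream: 75 mL × 25/9 ÷ 240 mL/cup ≈ 0.9 cup
raisins: 1.75 cup × 25/9 × 165 g/cup ≈ 802.1 g
applesauce: (1 cup + 4 tbsp = 1.25 cup) × 25/9 × 246 g/cup ≈ 854.2 g
cream cheese: 2 oz × 25/9 × 28.35 g/oz = 157.5 g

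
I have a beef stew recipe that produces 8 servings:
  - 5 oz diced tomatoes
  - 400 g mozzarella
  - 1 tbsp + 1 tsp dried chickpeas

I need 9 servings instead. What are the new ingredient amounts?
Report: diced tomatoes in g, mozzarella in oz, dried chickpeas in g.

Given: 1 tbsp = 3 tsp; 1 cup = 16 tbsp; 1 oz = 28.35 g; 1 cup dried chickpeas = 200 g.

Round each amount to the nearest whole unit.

Scaling factor: 9/8 = 1.125.
diced tomatoes: 5 oz × 9/8 × 28.35 g/oz ≈ 159 g
mozzarella: 400 g × 9/8 ÷ 28.35 g/oz ≈ 16 oz
dried chickpeas: (1 tbsp + 1 tsp = 4/3 tbsp) × 9/8 ÷ 16 tbsp/cup × 200 g/cup ≈ 19 g

diced tomatoes: 159 g; mozzarella: 16 oz; dried chickpeas: 19 g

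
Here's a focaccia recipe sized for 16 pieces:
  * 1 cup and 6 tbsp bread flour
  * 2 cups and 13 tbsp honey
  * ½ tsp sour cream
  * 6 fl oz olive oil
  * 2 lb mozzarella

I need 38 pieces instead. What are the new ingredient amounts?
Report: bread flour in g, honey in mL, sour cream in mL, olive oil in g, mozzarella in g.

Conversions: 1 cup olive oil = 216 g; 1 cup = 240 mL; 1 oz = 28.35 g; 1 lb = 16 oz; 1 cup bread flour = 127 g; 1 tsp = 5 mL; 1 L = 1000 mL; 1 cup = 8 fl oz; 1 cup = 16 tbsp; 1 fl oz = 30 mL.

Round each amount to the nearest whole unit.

Scaling factor: 38/16 = 19/8 = 2.375.
bread flour: (1 cup + 6 tbsp = 1.375 cup) × 19/8 × 127 g/cup ≈ 415 g
honey: (2 cup + 13 tbsp = 2.8125 cup) × 19/8 × 240 mL/cup ≈ 1603 mL
sour cream: 0.5 tsp × 19/8 × 5 mL/tsp ≈ 6 mL
olive oil: 6 fl oz × 19/8 ÷ 8 fl oz/cup × 216 g/cup ≈ 385 g
mozzarella: 2 lb × 19/8 × 16 oz/lb × 28.35 g/oz ≈ 2155 g

bread flour: 415 g; honey: 1603 mL; sour cream: 6 mL; olive oil: 385 g; mozzarella: 2155 g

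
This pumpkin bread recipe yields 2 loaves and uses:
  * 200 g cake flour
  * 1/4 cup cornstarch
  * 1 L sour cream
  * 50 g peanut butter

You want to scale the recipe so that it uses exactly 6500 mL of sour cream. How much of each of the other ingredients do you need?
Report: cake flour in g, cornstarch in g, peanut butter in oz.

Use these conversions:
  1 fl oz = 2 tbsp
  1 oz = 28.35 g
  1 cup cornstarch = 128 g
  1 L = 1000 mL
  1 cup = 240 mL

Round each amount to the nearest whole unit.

The original recipe has 1000 mL of sour cream, so the scaling factor is 6500 ÷ 1000 = 13/2 = 6.5.
cake flour: 200 g × 13/2 = 1300 g
cornstarch: 0.25 cup × 13/2 × 128 g/cup = 208 g
peanut butter: 50 g × 13/2 ÷ 28.35 g/oz ≈ 11 oz

cake flour: 1300 g; cornstarch: 208 g; peanut butter: 11 oz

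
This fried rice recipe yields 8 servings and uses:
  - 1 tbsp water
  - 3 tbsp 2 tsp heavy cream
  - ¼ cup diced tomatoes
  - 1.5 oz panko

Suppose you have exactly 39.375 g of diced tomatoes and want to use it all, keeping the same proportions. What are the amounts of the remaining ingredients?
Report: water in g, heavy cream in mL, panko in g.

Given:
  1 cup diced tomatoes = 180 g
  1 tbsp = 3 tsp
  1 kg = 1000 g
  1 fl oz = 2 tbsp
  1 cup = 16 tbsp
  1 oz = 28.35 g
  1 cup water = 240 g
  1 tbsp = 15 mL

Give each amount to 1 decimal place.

The original recipe has 45 g of diced tomatoes, so the scaling factor is 39.375 ÷ 45 = 7/8 = 0.875.
water: 1 tbsp × 7/8 ÷ 16 tbsp/cup × 240 g/cup ≈ 13.1 g
heavy cream: (3 tbsp + 2 tsp = 11/3 tbsp) × 7/8 × 15 mL/tbsp ≈ 48.1 mL
panko: 1.5 oz × 7/8 × 28.35 g/oz ≈ 37.2 g

water: 13.1 g; heavy cream: 48.1 mL; panko: 37.2 g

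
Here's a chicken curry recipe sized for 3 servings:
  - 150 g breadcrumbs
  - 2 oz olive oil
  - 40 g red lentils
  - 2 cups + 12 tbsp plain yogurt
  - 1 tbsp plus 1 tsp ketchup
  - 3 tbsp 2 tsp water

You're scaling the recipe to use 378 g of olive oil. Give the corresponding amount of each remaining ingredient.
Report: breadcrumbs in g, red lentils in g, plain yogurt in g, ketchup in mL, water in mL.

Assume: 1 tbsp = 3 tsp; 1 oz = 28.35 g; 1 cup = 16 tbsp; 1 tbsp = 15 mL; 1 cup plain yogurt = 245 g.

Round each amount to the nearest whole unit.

breadcrumbs: 1000 g; red lentils: 267 g; plain yogurt: 4492 g; ketchup: 133 mL; water: 367 mL

The original recipe has 56.7 g of olive oil, so the scaling factor is 378 ÷ 56.7 = 20/3.
breadcrumbs: 150 g × 20/3 = 1000 g
red lentils: 40 g × 20/3 ≈ 267 g
plain yogurt: (2 cup + 12 tbsp = 2.75 cup) × 20/3 × 245 g/cup ≈ 4492 g
ketchup: (1 tbsp + 1 tsp = 4/3 tbsp) × 20/3 × 15 mL/tbsp ≈ 133 mL
water: (3 tbsp + 2 tsp = 11/3 tbsp) × 20/3 × 15 mL/tbsp ≈ 367 mL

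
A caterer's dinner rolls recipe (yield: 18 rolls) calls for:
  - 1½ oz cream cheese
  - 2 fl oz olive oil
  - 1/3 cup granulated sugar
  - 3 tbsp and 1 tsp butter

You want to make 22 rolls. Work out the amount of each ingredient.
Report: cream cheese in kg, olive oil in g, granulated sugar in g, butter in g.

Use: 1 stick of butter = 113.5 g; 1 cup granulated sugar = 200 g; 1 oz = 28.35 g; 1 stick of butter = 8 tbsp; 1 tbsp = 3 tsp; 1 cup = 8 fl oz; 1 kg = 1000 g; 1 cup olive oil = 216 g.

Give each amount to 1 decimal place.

cream cheese: 0.1 kg; olive oil: 66.0 g; granulated sugar: 81.5 g; butter: 57.8 g

Scaling factor: 22/18 = 11/9.
cream cheese: 1.5 oz × 11/9 × 28.35 g/oz ÷ 1000 g/kg ≈ 0.1 kg
olive oil: 2 fl oz × 11/9 ÷ 8 fl oz/cup × 216 g/cup = 66.0 g
granulated sugar: 1/3 cup × 11/9 × 200 g/cup ≈ 81.5 g
butter: (3 tbsp + 1 tsp = 10/3 tbsp) × 11/9 ÷ 8 tbsp/stick × 113.5 g/stick ≈ 57.8 g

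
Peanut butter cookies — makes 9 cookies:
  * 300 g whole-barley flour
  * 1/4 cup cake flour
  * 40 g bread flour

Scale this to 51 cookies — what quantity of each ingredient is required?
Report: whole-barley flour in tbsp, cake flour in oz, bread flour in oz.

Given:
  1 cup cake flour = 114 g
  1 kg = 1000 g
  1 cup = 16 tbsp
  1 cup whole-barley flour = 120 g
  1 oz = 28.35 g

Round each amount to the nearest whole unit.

whole-barley flour: 227 tbsp; cake flour: 6 oz; bread flour: 8 oz

Scaling factor: 51/9 = 17/3.
whole-barley flour: 300 g × 17/3 ÷ 120 g/cup × 16 tbsp/cup ≈ 227 tbsp
cake flour: 0.25 cup × 17/3 × 114 g/cup ÷ 28.35 g/oz ≈ 6 oz
bread flour: 40 g × 17/3 ÷ 28.35 g/oz ≈ 8 oz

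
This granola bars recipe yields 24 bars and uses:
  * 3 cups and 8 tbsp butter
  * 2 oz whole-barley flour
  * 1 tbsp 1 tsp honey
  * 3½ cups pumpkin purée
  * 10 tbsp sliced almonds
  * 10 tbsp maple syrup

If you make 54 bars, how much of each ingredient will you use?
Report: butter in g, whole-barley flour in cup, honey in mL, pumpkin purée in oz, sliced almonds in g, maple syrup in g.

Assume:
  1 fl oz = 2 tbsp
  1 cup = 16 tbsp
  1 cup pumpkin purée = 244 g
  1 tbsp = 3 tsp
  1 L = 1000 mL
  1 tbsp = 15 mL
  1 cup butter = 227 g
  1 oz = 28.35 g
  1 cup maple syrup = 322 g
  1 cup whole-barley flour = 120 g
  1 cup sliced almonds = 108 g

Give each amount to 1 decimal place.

butter: 1787.6 g; whole-barley flour: 1.1 cup; honey: 45.0 mL; pumpkin purée: 67.8 oz; sliced almonds: 151.9 g; maple syrup: 452.8 g

Scaling factor: 54/24 = 9/4 = 2.25.
butter: (3 cup + 8 tbsp = 3.5 cup) × 9/4 × 227 g/cup ≈ 1787.6 g
whole-barley flour: 2 oz × 9/4 × 28.35 g/oz ÷ 120 g/cup ≈ 1.1 cup
honey: (1 tbsp + 1 tsp = 4/3 tbsp) × 9/4 × 15 mL/tbsp = 45.0 mL
pumpkin purée: 3.5 cup × 9/4 × 244 g/cup ÷ 28.35 g/oz ≈ 67.8 oz
sliced almonds: 10 tbsp × 9/4 ÷ 16 tbsp/cup × 108 g/cup ≈ 151.9 g
maple syrup: 10 tbsp × 9/4 ÷ 16 tbsp/cup × 322 g/cup ≈ 452.8 g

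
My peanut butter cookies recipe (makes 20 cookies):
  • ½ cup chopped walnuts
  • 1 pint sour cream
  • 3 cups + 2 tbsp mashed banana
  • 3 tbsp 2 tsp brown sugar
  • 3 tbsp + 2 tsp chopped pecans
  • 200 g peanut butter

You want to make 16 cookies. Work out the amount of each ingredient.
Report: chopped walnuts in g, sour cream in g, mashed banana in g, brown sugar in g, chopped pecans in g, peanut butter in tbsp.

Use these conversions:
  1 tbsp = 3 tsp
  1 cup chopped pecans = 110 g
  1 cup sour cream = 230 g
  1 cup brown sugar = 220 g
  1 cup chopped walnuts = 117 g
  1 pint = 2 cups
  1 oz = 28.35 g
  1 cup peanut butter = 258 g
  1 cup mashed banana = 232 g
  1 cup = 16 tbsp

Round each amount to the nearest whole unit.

Scaling factor: 16/20 = 4/5 = 0.8.
chopped walnuts: 0.5 cup × 4/5 × 117 g/cup ≈ 47 g
sour cream: 1 pint × 4/5 × 2 cup/pint × 230 g/cup = 368 g
mashed banana: (3 cup + 2 tbsp = 3.125 cup) × 4/5 × 232 g/cup = 580 g
brown sugar: (3 tbsp + 2 tsp = 11/3 tbsp) × 4/5 ÷ 16 tbsp/cup × 220 g/cup ≈ 40 g
chopped pecans: (3 tbsp + 2 tsp = 11/3 tbsp) × 4/5 ÷ 16 tbsp/cup × 110 g/cup ≈ 20 g
peanut butter: 200 g × 4/5 ÷ 258 g/cup × 16 tbsp/cup ≈ 10 tbsp

chopped walnuts: 47 g; sour cream: 368 g; mashed banana: 580 g; brown sugar: 40 g; chopped pecans: 20 g; peanut butter: 10 tbsp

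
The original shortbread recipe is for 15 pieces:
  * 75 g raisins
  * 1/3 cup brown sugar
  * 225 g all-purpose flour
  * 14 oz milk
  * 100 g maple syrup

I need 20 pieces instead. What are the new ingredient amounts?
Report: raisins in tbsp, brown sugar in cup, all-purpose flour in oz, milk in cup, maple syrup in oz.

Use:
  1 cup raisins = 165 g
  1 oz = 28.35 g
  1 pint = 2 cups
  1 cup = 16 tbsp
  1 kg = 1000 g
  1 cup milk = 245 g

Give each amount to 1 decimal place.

Scaling factor: 20/15 = 4/3.
raisins: 75 g × 4/3 ÷ 165 g/cup × 16 tbsp/cup ≈ 9.7 tbsp
brown sugar: 1/3 cup × 4/3 ≈ 0.4 cup
all-purpose flour: 225 g × 4/3 ÷ 28.35 g/oz ≈ 10.6 oz
milk: 14 oz × 4/3 × 28.35 g/oz ÷ 245 g/cup ≈ 2.2 cup
maple syrup: 100 g × 4/3 ÷ 28.35 g/oz ≈ 4.7 oz

raisins: 9.7 tbsp; brown sugar: 0.4 cup; all-purpose flour: 10.6 oz; milk: 2.2 cup; maple syrup: 4.7 oz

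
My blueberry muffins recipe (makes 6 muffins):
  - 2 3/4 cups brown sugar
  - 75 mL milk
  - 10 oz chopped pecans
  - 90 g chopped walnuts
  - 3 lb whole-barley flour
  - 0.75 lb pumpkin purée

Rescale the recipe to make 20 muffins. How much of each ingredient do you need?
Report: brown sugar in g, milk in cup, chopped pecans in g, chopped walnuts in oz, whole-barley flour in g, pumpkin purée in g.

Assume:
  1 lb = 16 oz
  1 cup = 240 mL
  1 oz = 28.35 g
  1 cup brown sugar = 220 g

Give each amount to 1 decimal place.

Scaling factor: 20/6 = 10/3.
brown sugar: 2.75 cup × 10/3 × 220 g/cup ≈ 2016.7 g
milk: 75 mL × 10/3 ÷ 240 mL/cup ≈ 1.0 cup
chopped pecans: 10 oz × 10/3 × 28.35 g/oz = 945.0 g
chopped walnuts: 90 g × 10/3 ÷ 28.35 g/oz ≈ 10.6 oz
whole-barley flour: 3 lb × 10/3 × 16 oz/lb × 28.35 g/oz = 4536.0 g
pumpkin purée: 0.75 lb × 10/3 × 16 oz/lb × 28.35 g/oz = 1134.0 g

brown sugar: 2016.7 g; milk: 1.0 cup; chopped pecans: 945.0 g; chopped walnuts: 10.6 oz; whole-barley flour: 4536.0 g; pumpkin purée: 1134.0 g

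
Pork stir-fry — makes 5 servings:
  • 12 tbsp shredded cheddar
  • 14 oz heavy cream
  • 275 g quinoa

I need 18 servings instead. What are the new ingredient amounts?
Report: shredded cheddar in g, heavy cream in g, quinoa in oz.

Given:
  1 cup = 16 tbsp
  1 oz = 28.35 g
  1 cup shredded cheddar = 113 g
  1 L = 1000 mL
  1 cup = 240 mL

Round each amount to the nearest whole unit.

shredded cheddar: 305 g; heavy cream: 1429 g; quinoa: 35 oz

Scaling factor: 18/5 = 3.6.
shredded cheddar: 12 tbsp × 18/5 ÷ 16 tbsp/cup × 113 g/cup ≈ 305 g
heavy cream: 14 oz × 18/5 × 28.35 g/oz ≈ 1429 g
quinoa: 275 g × 18/5 ÷ 28.35 g/oz ≈ 35 oz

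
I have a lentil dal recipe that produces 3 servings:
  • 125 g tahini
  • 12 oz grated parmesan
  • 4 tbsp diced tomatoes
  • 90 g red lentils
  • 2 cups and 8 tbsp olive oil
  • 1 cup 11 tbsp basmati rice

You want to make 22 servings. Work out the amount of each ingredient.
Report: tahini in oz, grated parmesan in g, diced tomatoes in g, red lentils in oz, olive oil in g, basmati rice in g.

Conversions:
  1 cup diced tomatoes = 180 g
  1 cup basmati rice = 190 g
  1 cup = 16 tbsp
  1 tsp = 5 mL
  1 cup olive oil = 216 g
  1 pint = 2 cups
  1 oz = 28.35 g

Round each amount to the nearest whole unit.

tahini: 32 oz; grated parmesan: 2495 g; diced tomatoes: 330 g; red lentils: 23 oz; olive oil: 3960 g; basmati rice: 2351 g

Scaling factor: 22/3.
tahini: 125 g × 22/3 ÷ 28.35 g/oz ≈ 32 oz
grated parmesan: 12 oz × 22/3 × 28.35 g/oz ≈ 2495 g
diced tomatoes: 4 tbsp × 22/3 ÷ 16 tbsp/cup × 180 g/cup = 330 g
red lentils: 90 g × 22/3 ÷ 28.35 g/oz ≈ 23 oz
olive oil: (2 cup + 8 tbsp = 2.5 cup) × 22/3 × 216 g/cup = 3960 g
basmati rice: (1 cup + 11 tbsp = 1.6875 cup) × 22/3 × 190 g/cup ≈ 2351 g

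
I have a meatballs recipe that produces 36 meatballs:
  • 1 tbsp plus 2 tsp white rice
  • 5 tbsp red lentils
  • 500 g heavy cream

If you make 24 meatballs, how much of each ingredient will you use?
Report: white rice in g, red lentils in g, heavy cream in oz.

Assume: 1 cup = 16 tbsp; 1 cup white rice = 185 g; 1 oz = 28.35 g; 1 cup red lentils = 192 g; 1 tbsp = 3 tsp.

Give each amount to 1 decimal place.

white rice: 12.8 g; red lentils: 40.0 g; heavy cream: 11.8 oz

Scaling factor: 24/36 = 2/3.
white rice: (1 tbsp + 2 tsp = 5/3 tbsp) × 2/3 ÷ 16 tbsp/cup × 185 g/cup ≈ 12.8 g
red lentils: 5 tbsp × 2/3 ÷ 16 tbsp/cup × 192 g/cup = 40.0 g
heavy cream: 500 g × 2/3 ÷ 28.35 g/oz ≈ 11.8 oz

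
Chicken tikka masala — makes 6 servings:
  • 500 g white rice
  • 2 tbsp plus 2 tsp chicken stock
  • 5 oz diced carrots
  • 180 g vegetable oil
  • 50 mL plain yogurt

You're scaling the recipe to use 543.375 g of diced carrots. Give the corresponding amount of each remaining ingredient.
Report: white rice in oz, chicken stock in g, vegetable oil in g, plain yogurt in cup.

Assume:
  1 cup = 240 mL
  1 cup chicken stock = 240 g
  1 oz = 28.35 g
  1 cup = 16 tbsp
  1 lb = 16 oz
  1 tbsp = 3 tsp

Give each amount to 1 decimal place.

The original recipe has 141.75 g of diced carrots, so the scaling factor is 543.375 ÷ 141.75 = 23/6.
white rice: 500 g × 23/6 ÷ 28.35 g/oz ≈ 67.6 oz
chicken stock: (2 tbsp + 2 tsp = 8/3 tbsp) × 23/6 ÷ 16 tbsp/cup × 240 g/cup ≈ 153.3 g
vegetable oil: 180 g × 23/6 = 690.0 g
plain yogurt: 50 mL × 23/6 ÷ 240 mL/cup ≈ 0.8 cup

white rice: 67.6 oz; chicken stock: 153.3 g; vegetable oil: 690.0 g; plain yogurt: 0.8 cup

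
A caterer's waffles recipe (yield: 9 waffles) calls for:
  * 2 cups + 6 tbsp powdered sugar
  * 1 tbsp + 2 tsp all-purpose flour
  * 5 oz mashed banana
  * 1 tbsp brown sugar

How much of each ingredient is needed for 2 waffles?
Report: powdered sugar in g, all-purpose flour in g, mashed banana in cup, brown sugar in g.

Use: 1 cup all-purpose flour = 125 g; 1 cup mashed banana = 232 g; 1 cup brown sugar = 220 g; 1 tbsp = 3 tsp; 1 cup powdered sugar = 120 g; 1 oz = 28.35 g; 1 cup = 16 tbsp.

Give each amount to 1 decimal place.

Scaling factor: 2/9.
powdered sugar: (2 cup + 6 tbsp = 2.375 cup) × 2/9 × 120 g/cup ≈ 63.3 g
all-purpose flour: (1 tbsp + 2 tsp = 5/3 tbsp) × 2/9 ÷ 16 tbsp/cup × 125 g/cup ≈ 2.9 g
mashed banana: 5 oz × 2/9 × 28.35 g/oz ÷ 232 g/cup ≈ 0.1 cup
brown sugar: 1 tbsp × 2/9 ÷ 16 tbsp/cup × 220 g/cup ≈ 3.1 g

powdered sugar: 63.3 g; all-purpose flour: 2.9 g; mashed banana: 0.1 cup; brown sugar: 3.1 g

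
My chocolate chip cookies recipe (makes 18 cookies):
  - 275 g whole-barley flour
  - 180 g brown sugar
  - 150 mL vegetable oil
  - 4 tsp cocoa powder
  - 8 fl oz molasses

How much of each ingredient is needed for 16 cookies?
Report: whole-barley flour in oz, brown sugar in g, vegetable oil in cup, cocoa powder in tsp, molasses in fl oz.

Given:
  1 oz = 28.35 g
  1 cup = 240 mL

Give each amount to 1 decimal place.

whole-barley flour: 8.6 oz; brown sugar: 160.0 g; vegetable oil: 0.6 cup; cocoa powder: 3.6 tsp; molasses: 7.1 fl oz

Scaling factor: 16/18 = 8/9.
whole-barley flour: 275 g × 8/9 ÷ 28.35 g/oz ≈ 8.6 oz
brown sugar: 180 g × 8/9 = 160.0 g
vegetable oil: 150 mL × 8/9 ÷ 240 mL/cup ≈ 0.6 cup
cocoa powder: 4 tsp × 8/9 ≈ 3.6 tsp
molasses: 8 fl oz × 8/9 ≈ 7.1 fl oz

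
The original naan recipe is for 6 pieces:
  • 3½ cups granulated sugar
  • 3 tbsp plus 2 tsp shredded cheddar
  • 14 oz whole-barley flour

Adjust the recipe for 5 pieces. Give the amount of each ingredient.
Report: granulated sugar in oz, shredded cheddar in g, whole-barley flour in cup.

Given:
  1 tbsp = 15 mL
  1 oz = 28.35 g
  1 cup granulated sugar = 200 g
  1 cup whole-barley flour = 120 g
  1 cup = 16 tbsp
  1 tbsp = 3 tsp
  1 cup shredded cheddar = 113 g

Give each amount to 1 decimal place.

Scaling factor: 5/6.
granulated sugar: 3.5 cup × 5/6 × 200 g/cup ÷ 28.35 g/oz ≈ 20.6 oz
shredded cheddar: (3 tbsp + 2 tsp = 11/3 tbsp) × 5/6 ÷ 16 tbsp/cup × 113 g/cup ≈ 21.6 g
whole-barley flour: 14 oz × 5/6 × 28.35 g/oz ÷ 120 g/cup ≈ 2.8 cup

granulated sugar: 20.6 oz; shredded cheddar: 21.6 g; whole-barley flour: 2.8 cup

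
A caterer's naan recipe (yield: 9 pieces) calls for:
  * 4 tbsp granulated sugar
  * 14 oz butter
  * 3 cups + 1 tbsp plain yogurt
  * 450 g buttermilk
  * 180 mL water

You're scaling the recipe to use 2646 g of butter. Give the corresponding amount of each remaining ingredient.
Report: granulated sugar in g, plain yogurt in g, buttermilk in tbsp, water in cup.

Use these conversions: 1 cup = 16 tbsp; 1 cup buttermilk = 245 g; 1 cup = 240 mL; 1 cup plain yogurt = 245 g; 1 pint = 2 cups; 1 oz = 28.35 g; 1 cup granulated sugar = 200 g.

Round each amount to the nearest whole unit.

The original recipe has 396.9 g of butter, so the scaling factor is 2646 ÷ 396.9 = 20/3.
granulated sugar: 4 tbsp × 20/3 ÷ 16 tbsp/cup × 200 g/cup ≈ 333 g
plain yogurt: (3 cup + 1 tbsp = 3.0625 cup) × 20/3 × 245 g/cup ≈ 5002 g
buttermilk: 450 g × 20/3 ÷ 245 g/cup × 16 tbsp/cup ≈ 196 tbsp
water: 180 mL × 20/3 ÷ 240 mL/cup = 5 cup

granulated sugar: 333 g; plain yogurt: 5002 g; buttermilk: 196 tbsp; water: 5 cup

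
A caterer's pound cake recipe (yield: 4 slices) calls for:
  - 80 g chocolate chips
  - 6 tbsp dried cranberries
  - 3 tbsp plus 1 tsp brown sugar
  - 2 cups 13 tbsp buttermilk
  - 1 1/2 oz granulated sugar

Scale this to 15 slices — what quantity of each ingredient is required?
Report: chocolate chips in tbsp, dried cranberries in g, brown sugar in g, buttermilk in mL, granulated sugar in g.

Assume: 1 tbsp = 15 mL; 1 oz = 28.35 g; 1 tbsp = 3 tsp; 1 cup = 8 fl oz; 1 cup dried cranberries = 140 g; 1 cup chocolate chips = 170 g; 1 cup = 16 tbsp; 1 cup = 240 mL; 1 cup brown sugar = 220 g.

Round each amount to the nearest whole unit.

Scaling factor: 15/4 = 3.75.
chocolate chips: 80 g × 15/4 ÷ 170 g/cup × 16 tbsp/cup ≈ 28 tbsp
dried cranberries: 6 tbsp × 15/4 ÷ 16 tbsp/cup × 140 g/cup ≈ 197 g
brown sugar: (3 tbsp + 1 tsp = 10/3 tbsp) × 15/4 ÷ 16 tbsp/cup × 220 g/cup ≈ 172 g
buttermilk: (2 cup + 13 tbsp = 2.8125 cup) × 15/4 × 240 mL/cup ≈ 2531 mL
granulated sugar: 1.5 oz × 15/4 × 28.35 g/oz ≈ 159 g

chocolate chips: 28 tbsp; dried cranberries: 197 g; brown sugar: 172 g; buttermilk: 2531 mL; granulated sugar: 159 g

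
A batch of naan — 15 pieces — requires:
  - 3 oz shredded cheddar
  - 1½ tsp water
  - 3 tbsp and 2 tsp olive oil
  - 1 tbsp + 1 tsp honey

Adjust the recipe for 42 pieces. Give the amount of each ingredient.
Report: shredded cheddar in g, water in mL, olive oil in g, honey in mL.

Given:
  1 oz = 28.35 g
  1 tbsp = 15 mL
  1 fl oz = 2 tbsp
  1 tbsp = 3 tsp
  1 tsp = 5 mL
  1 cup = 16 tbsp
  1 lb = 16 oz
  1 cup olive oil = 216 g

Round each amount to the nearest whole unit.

shredded cheddar: 238 g; water: 21 mL; olive oil: 139 g; honey: 56 mL

Scaling factor: 42/15 = 14/5 = 2.8.
shredded cheddar: 3 oz × 14/5 × 28.35 g/oz ≈ 238 g
water: 1.5 tsp × 14/5 × 5 mL/tsp = 21 mL
olive oil: (3 tbsp + 2 tsp = 11/3 tbsp) × 14/5 ÷ 16 tbsp/cup × 216 g/cup ≈ 139 g
honey: (1 tbsp + 1 tsp = 4/3 tbsp) × 14/5 × 15 mL/tbsp = 56 mL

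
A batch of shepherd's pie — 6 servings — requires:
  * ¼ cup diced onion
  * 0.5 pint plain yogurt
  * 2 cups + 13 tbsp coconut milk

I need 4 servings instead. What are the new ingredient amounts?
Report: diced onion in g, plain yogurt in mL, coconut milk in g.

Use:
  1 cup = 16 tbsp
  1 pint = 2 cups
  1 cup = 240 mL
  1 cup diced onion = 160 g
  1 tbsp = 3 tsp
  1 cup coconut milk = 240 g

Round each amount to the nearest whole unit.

diced onion: 27 g; plain yogurt: 160 mL; coconut milk: 450 g

Scaling factor: 4/6 = 2/3.
diced onion: 0.25 cup × 2/3 × 160 g/cup ≈ 27 g
plain yogurt: 0.5 pint × 2/3 × 2 cup/pint × 240 mL/cup = 160 mL
coconut milk: (2 cup + 13 tbsp = 2.8125 cup) × 2/3 × 240 g/cup = 450 g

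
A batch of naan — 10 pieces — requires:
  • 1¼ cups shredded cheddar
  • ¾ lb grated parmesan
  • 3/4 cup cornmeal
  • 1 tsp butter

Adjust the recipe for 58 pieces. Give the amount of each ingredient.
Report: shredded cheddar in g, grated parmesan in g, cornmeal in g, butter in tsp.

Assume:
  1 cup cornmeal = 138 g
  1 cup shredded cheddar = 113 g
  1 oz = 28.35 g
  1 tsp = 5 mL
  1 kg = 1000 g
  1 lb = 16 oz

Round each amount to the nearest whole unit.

shredded cheddar: 819 g; grated parmesan: 1973 g; cornmeal: 600 g; butter: 6 tsp

Scaling factor: 58/10 = 29/5 = 5.8.
shredded cheddar: 1.25 cup × 29/5 × 113 g/cup ≈ 819 g
grated parmesan: 0.75 lb × 29/5 × 16 oz/lb × 28.35 g/oz ≈ 1973 g
cornmeal: 0.75 cup × 29/5 × 138 g/cup ≈ 600 g
butter: 1 tsp × 29/5 ≈ 6 tsp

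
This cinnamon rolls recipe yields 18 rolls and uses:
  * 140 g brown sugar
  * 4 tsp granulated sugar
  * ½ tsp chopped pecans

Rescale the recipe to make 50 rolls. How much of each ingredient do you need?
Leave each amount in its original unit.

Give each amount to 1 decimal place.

Scaling factor: 50/18 = 25/9.
brown sugar: 140 g × 25/9 ≈ 388.9 g
granulated sugar: 4 tsp × 25/9 ≈ 11.1 tsp
chopped pecans: 0.5 tsp × 25/9 ≈ 1.4 tsp

brown sugar: 388.9 g; granulated sugar: 11.1 tsp; chopped pecans: 1.4 tsp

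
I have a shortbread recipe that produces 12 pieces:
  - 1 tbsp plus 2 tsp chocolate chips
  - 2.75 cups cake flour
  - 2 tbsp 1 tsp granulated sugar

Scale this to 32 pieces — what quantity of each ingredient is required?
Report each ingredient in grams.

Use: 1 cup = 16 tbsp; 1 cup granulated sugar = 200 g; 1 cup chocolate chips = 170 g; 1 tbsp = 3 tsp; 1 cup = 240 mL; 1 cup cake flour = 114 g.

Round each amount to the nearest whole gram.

Scaling factor: 32/12 = 8/3.
chocolate chips: (1 tbsp + 2 tsp = 5/3 tbsp) × 8/3 ÷ 16 tbsp/cup × 170 g/cup ≈ 47 g
cake flour: 2.75 cup × 8/3 × 114 g/cup = 836 g
granulated sugar: (2 tbsp + 1 tsp = 7/3 tbsp) × 8/3 ÷ 16 tbsp/cup × 200 g/cup ≈ 78 g

chocolate chips: 47 g; cake flour: 836 g; granulated sugar: 78 g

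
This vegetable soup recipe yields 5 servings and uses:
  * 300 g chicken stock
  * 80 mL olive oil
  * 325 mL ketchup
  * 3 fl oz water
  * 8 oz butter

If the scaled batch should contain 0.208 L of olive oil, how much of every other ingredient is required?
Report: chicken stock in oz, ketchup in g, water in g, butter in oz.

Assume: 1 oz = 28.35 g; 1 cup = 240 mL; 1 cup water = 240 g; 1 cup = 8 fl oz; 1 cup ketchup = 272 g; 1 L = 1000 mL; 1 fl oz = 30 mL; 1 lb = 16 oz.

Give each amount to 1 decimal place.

The original recipe has 0.08 L of olive oil, so the scaling factor is 0.208 ÷ 0.08 = 13/5 = 2.6.
chicken stock: 300 g × 13/5 ÷ 28.35 g/oz ≈ 27.5 oz
ketchup: 325 mL × 13/5 ÷ 240 mL/cup × 272 g/cup ≈ 957.7 g
water: 3 fl oz × 13/5 ÷ 8 fl oz/cup × 240 g/cup = 234.0 g
butter: 8 oz × 13/5 = 20.8 oz

chicken stock: 27.5 oz; ketchup: 957.7 g; water: 234.0 g; butter: 20.8 oz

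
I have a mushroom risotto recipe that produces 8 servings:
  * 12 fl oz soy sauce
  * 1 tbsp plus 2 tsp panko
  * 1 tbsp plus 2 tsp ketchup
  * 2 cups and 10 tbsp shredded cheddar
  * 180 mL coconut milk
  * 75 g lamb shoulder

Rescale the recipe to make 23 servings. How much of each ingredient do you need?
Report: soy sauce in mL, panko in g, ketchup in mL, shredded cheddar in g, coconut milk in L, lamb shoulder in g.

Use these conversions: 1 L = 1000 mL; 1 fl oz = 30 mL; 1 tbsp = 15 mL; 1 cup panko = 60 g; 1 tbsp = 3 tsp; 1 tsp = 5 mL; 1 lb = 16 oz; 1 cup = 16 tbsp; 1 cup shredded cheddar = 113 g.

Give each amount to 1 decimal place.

Scaling factor: 23/8 = 2.875.
soy sauce: 12 fl oz × 23/8 × 30 mL/fl oz = 1035.0 mL
panko: (1 tbsp + 2 tsp = 5/3 tbsp) × 23/8 ÷ 16 tbsp/cup × 60 g/cup ≈ 18.0 g
ketchup: (1 tbsp + 2 tsp = 5/3 tbsp) × 23/8 × 15 mL/tbsp ≈ 71.9 mL
shredded cheddar: (2 cup + 10 tbsp = 2.625 cup) × 23/8 × 113 g/cup ≈ 852.8 g
coconut milk: 180 mL × 23/8 ÷ 1000 mL/L ≈ 0.5 L
lamb shoulder: 75 g × 23/8 ≈ 215.6 g

soy sauce: 1035.0 mL; panko: 18.0 g; ketchup: 71.9 mL; shredded cheddar: 852.8 g; coconut milk: 0.5 L; lamb shoulder: 215.6 g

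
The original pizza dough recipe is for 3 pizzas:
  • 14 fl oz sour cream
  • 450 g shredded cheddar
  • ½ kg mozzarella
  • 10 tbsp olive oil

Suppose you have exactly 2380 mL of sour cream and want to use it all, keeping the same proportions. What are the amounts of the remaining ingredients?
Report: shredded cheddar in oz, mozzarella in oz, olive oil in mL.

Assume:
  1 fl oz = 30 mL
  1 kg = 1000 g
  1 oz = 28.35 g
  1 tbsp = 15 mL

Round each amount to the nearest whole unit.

The original recipe has 420 mL of sour cream, so the scaling factor is 2380 ÷ 420 = 17/3.
shredded cheddar: 450 g × 17/3 ÷ 28.35 g/oz ≈ 90 oz
mozzarella: 0.5 kg × 17/3 × 1000 g/kg ÷ 28.35 g/oz ≈ 100 oz
olive oil: 10 tbsp × 17/3 × 15 mL/tbsp = 850 mL

shredded cheddar: 90 oz; mozzarella: 100 oz; olive oil: 850 mL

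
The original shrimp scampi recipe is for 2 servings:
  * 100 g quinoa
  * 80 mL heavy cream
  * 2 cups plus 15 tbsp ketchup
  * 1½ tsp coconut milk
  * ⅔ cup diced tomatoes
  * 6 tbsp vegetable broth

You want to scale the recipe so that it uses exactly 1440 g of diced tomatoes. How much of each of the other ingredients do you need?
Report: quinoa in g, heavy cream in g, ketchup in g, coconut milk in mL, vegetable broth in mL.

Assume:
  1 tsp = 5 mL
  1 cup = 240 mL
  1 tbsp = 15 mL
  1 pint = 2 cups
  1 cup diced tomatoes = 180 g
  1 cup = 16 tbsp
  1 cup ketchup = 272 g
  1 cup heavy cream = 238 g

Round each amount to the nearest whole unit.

quinoa: 1200 g; heavy cream: 952 g; ketchup: 9588 g; coconut milk: 90 mL; vegetable broth: 1080 mL

The original recipe has 120 g of diced tomatoes, so the scaling factor is 1440 ÷ 120 = 12.
quinoa: 100 g × 12 = 1200 g
heavy cream: 80 mL × 12 ÷ 240 mL/cup × 238 g/cup = 952 g
ketchup: (2 cup + 15 tbsp = 2.9375 cup) × 12 × 272 g/cup = 9588 g
coconut milk: 1.5 tsp × 12 × 5 mL/tsp = 90 mL
vegetable broth: 6 tbsp × 12 × 15 mL/tbsp = 1080 mL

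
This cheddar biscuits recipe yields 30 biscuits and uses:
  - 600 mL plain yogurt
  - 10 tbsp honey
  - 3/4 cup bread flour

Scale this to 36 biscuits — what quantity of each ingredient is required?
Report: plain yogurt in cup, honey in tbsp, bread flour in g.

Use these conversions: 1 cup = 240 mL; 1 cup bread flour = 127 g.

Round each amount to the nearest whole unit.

Scaling factor: 36/30 = 6/5 = 1.2.
plain yogurt: 600 mL × 6/5 ÷ 240 mL/cup = 3 cup
honey: 10 tbsp × 6/5 = 12 tbsp
bread flour: 0.75 cup × 6/5 × 127 g/cup ≈ 114 g

plain yogurt: 3 cup; honey: 12 tbsp; bread flour: 114 g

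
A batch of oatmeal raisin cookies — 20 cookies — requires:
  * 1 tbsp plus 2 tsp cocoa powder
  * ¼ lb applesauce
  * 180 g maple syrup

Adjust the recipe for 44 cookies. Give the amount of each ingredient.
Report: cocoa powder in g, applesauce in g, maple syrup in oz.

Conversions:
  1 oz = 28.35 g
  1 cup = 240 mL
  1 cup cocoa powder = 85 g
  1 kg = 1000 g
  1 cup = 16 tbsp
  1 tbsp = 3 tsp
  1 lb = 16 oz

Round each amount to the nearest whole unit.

Scaling factor: 44/20 = 11/5 = 2.2.
cocoa powder: (1 tbsp + 2 tsp = 5/3 tbsp) × 11/5 ÷ 16 tbsp/cup × 85 g/cup ≈ 19 g
applesauce: 0.25 lb × 11/5 × 16 oz/lb × 28.35 g/oz ≈ 249 g
maple syrup: 180 g × 11/5 ÷ 28.35 g/oz ≈ 14 oz

cocoa powder: 19 g; applesauce: 249 g; maple syrup: 14 oz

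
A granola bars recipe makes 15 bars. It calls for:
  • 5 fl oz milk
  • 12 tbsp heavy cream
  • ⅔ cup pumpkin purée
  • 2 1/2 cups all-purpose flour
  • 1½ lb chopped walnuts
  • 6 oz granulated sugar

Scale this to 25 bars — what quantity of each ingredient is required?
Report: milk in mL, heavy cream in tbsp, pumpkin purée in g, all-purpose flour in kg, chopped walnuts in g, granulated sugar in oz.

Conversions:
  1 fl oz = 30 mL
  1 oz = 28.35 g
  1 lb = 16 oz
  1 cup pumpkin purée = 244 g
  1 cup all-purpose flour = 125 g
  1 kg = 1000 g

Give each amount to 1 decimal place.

milk: 250.0 mL; heavy cream: 20.0 tbsp; pumpkin purée: 271.1 g; all-purpose flour: 0.5 kg; chopped walnuts: 1134.0 g; granulated sugar: 10.0 oz

Scaling factor: 25/15 = 5/3.
milk: 5 fl oz × 5/3 × 30 mL/fl oz = 250.0 mL
heavy cream: 12 tbsp × 5/3 = 20.0 tbsp
pumpkin purée: 2/3 cup × 5/3 × 244 g/cup ≈ 271.1 g
all-purpose flour: 2.5 cup × 5/3 × 125 g/cup ÷ 1000 g/kg ≈ 0.5 kg
chopped walnuts: 1.5 lb × 5/3 × 16 oz/lb × 28.35 g/oz = 1134.0 g
granulated sugar: 6 oz × 5/3 = 10.0 oz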